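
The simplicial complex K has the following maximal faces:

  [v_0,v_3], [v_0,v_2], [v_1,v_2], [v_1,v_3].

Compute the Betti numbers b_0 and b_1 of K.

K has 4 vertices, 4 edges.
rank ∂_0 = 0, rank ∂_1 = 3 ⇒ b_0 = 4 − 0 − 3 = 1; all invariant factors of ∂_1 are 1 so no torsion. So H_0 ≅ Z.
rank ∂_1 = 3, rank ∂_2 = 0 ⇒ b_1 = 4 − 3 − 0 = 1. So H_1 ≅ Z.

b_0 = 1, b_1 = 1.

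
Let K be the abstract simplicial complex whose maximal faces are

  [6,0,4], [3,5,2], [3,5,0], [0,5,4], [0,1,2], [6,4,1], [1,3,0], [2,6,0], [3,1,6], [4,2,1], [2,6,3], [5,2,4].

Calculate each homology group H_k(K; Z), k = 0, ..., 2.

H_0 ≅ Z,  H_1 ≅ Z/2Z,  H_2 = 0.

Take the total order 0 < 1 < 2 < 3 < 4 < 5 < 6 on the vertex set. Then K (dimension 2) consists of the simplices:

  0-simplices (7): [0], [1], [2], [3], [4], [5], [6]
  1-simplices (18): [0,1], [0,2], [0,3], [0,4], [0,5], [0,6], [1,2], [1,3], [1,4], [1,6], [2,3], [2,4], [2,5], [2,6], [3,5], [3,6], [4,5], [4,6]
  2-simplices (12): [0,1,2], [0,1,3], [0,2,6], [0,3,5], [0,4,5], [0,4,6], [1,2,4], [1,3,6], [1,4,6], [2,3,5], [2,3,6], [2,4,5]

giving chain groups C_0 ≅ Z^7, C_1 ≅ Z^18, C_2 ≅ Z^12.

∂_1: C_1 → C_0 sends each edge [p,q] (with p < q) to q − p. For instance
  ∂[1,2] = [2] − [1].
This gives a 7×18 integer matrix of rank 6; reducing to Smith normal form yields diagonal entries (1,1,1,1,1,1).

The boundary map ∂_2: C_2 → C_1 maps a triangle to the signed sum of its edges. For instance
  ∂[2,3,5] = [3,5] − [2,5] + [2,3],
  ∂[0,2,6] = [2,6] − [0,6] + [0,2].
The resulting 18×12 matrix has rank 12, and its Smith normal form has invariant factors (1,1,1,1,1,1,1,1,1,1,1,2).

Computing H_k = (kernel of ∂_k) / (image of ∂_{k+1}):

  H_0: rank C_0 − rank ∂_1 = 7 − 6 = 1, and the invariant factors of ∂_1 are all 1, so H_0 = Z.
  H_1: rank ker ∂_1 − rank ∂_2 = (18 − 6) − 12 = 0, and ∂_2 has invariant factor 2 > 1, so H_1 = Z/2Z.
  H_2: rank ker ∂_2 − rank ∂_3 = (12 − 12) − 0 = 0, and there is no ∂_3, so H_2 = 0.

As a check, the Euler characteristic is 7 − 18 + 12 = 1, which agrees with 1 − 0 + 0 = 1.
(K is a triangulation of the real projective plane RP^2.)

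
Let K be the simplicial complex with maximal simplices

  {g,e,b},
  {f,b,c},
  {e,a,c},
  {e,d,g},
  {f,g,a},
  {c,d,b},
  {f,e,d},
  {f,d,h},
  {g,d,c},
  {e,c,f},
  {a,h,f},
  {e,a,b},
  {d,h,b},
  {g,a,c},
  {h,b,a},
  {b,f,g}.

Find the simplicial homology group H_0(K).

H_0 = Z.

Take the total order a < b < c < d < e < f < g < h on the vertex set. Then K (dimension 2) consists of the simplices:

  0-simplices (8): a, b, c, d, e, f, g, h
  1-simplices (24): ab, ac, ae, af, ag, ah, bc, bd, be, bf, bg, bh, cd, ce, cf, cg, de, df, dg, dh, ef, eg, fg, fh
  2-simplices (16): abe, abh, ace, acg, afg, afh, bcd, bcf, bdh, beg, bfg, cdg, cef, def, deg, dfh

Hence C_0 ≅ Z^8, C_1 ≅ Z^24, C_2 ≅ Z^16.

The boundary map ∂_1: C_1 → C_0 maps an edge to its endpoints' difference, ∂[p,q] = q − p.
The resulting 8×24 matrix has rank 7, and its Smith normal form has invariant factors (1,1,1,1,1,1,1).

Boundary ∂_2: C_2 → C_1 acts by ∂[p,q,r] = [q,r] − [p,r] + [p,q]. For instance
  ∂cef = ef − cf + ce,
  ∂bdh = dh − bh + bd.
The 24×16 boundary matrix has rank 15 and Smith normal form diag(1,1,1,1,1,1,1,1,1,1,1,1,1,1,1).

Computing H_k = (kernel of ∂_k) / (image of ∂_{k+1}):

  H_0: rank C_0 − rank ∂_1 = 8 − 7 = 1, and the invariant factors of ∂_1 are all 1, so H_0 = Z.

(K is a triangulation of the torus T^2.)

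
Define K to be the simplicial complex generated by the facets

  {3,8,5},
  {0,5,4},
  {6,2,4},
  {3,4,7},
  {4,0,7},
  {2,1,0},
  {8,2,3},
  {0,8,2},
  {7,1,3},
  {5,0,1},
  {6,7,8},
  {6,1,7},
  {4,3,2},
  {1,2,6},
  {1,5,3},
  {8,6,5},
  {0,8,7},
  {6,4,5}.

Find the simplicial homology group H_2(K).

H_2 = Z.

We work with the vertex ordering 0 < 1 < 2 < 3 < 4 < 5 < 6 < 7 < 8. The simplices of K, each written with vertices in increasing order, are:

  0-simplices (9): [0], [1], [2], [3], [4], [5], [6], [7], [8]
  1-simplices (27): (27 of them)
  2-simplices (18): [0,1,2], [0,1,5], [0,2,8], [0,4,5], [0,4,7], [0,7,8], [1,2,6], [1,3,5], [1,3,7], [1,6,7], [2,3,4], [2,3,8], [2,4,6], [3,4,7], [3,5,8], [4,5,6], [5,6,8], [6,7,8]

so the chain groups are C_0 ≅ Z^9, C_1 ≅ Z^27, C_2 ≅ Z^18.

∂_1: C_1 → C_0 sends each edge [p,q] (with p < q) to q − p.
The resulting 9×27 matrix has rank 8, and its Smith normal form has invariant factors (1,1,1,1,1,1,1,1).

∂_2: C_2 → C_1 acts by ∂[p,q,r] = [q,r] − [p,r] + [p,q]. For instance
  ∂[6,7,8] = [7,8] − [6,8] + [6,7],
  ∂[5,6,8] = [6,8] − [5,8] + [5,6].
The 27×18 boundary matrix has rank 17 and Smith normal form diag(1,1,1,1,1,1,1,1,1,1,1,1,1,1,1,1,1).

From H_k ≅ ker(∂_k) / im(∂_{k+1}) we obtain:

  H_2: rank ker ∂_2 − rank ∂_3 = (18 − 17) − 0 = 1, and there is no ∂_3, so H_2 = Z.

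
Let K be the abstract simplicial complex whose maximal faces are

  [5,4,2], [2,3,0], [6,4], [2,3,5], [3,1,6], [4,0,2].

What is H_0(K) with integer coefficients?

H_0 = Z.

Fix the vertex order 0 < 1 < 2 < 3 < 4 < 5 < 6 and write every simplex with vertices in increasing order. Then dim K = 2 and the simplices of K are:

  0-simplices (7): [0], [1], [2], [3], [4], [5], [6]
  1-simplices (12): [0,2], [0,3], [0,4], [1,3], [1,6], [2,3], [2,4], [2,5], [3,5], [3,6], [4,5], [4,6]
  2-simplices (5): [0,2,3], [0,2,4], [1,3,6], [2,3,5], [2,4,5]

so the chain groups are C_0 ≅ Z^7, C_1 ≅ Z^12, C_2 ≅ Z^5.

∂_1: C_1 → C_0 is given by ∂[p,q] = [q] − [p]. For instance
  ∂[4,5] = [5] − [4].
As a 7×12 matrix over Z this has rank 6, with invariant factors (1,1,1,1,1,1).

The boundary map ∂_2: C_2 → C_1 sends each 2-simplex [p,q,r] to [q,r] − [p,r] + [p,q]. For instance
  ∂[0,2,3] = [2,3] − [0,3] + [0,2],
  ∂[2,3,5] = [3,5] − [2,5] + [2,3].
As a 12×5 matrix over Z this has rank 5, with invariant factors (1,1,1,1,1).

Reading off H_k = ker ∂_k / im ∂_{k+1}:

  H_0: rank C_0 − rank ∂_1 = 7 − 6 = 1, and the invariant factors of ∂_1 are all 1, so H_0 ≅ Z.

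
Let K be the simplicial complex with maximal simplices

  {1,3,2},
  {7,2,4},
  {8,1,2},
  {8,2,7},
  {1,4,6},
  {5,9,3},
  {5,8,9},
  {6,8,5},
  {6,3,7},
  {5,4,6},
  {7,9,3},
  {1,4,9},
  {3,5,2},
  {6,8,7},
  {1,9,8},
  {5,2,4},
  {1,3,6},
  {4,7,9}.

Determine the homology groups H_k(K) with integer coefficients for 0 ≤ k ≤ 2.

H_0 ≅ Z,  H_1 ≅ Z^2,  H_2 ≅ Z.

Order the vertices as 1 < 2 < 3 < 4 < 5 < 6 < 7 < 8 < 9. Listing each simplex with vertices in this order, K has dimension 2 with simplices:

  0-simplices (9): [1], [2], [3], [4], [5], [6], [7], [8], [9]
  1-simplices (27): (27 of them)
  2-simplices (18): [1,2,3], [1,2,8], [1,3,6], [1,4,6], [1,4,9], [1,8,9], [2,3,5], [2,4,5], [2,4,7], [2,7,8], [3,5,9], [3,6,7], [3,7,9], [4,5,6], [4,7,9], [5,6,8], [5,8,9], [6,7,8]

Hence C_0 ≅ Z^9, C_1 ≅ Z^27, C_2 ≅ Z^18.

Boundary ∂_1: C_1 → C_0 maps an edge to its endpoints' difference, ∂[p,q] = q − p. For instance
  ∂[2,4] = [4] − [2].
The 9×27 boundary matrix has rank 8 and Smith normal form diag(1,1,1,1,1,1,1,1).

∂_2: C_2 → C_1 sends each 2-simplex [p,q,r] to [q,r] − [p,r] + [p,q]. For instance
  ∂[2,4,7] = [4,7] − [2,7] + [2,4],
  ∂[3,5,9] = [5,9] − [3,9] + [3,5].
The resulting 27×18 matrix has rank 17, and its Smith normal form has invariant factors (1,1,1,1,1,1,1,1,1,1,1,1,1,1,1,1,1).

Computing H_k = (kernel of ∂_k) / (image of ∂_{k+1}):

  H_0: rank C_0 − rank ∂_1 = 9 − 8 = 1, and the invariant factors of ∂_1 are all 1, so H_0 = Z.
  H_1: rank ker ∂_1 − rank ∂_2 = (27 − 8) − 17 = 2, and the invariant factors of ∂_2 are all 1, so H_1 = Z^2.
  H_2: rank ker ∂_2 − rank ∂_3 = (18 − 17) − 0 = 1, and there is no ∂_3, so H_2 = Z.

(K is a triangulation of the torus T^2.)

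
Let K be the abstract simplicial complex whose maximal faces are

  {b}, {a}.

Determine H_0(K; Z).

Fix the vertex order a < b and write every simplex with vertices in increasing order. Then dim K = 0 and the simplices of K are:

  0-simplices (2): a, b

giving chain groups C_0 ≅ Z^2.

Reading off H_k = ker ∂_k / im ∂_{k+1}:

  H_0: rank C_0 − rank ∂_1 = 2 − 0 = 2, and there is no ∂_1, so H_0 = Z^2.

(K is a triangulation of a set of 2 points.)

H_0 ≅ Z^2.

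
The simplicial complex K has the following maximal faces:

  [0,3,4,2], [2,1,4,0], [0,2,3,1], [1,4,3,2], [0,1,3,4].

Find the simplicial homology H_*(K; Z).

H_0 ≅ Z,  H_1 = 0,  H_2 = 0,  H_3 ≅ Z.

We work with the vertex ordering 0 < 1 < 2 < 3 < 4. The simplices of K, each written with vertices in increasing order, are:

  0-simplices (5): [0], [1], [2], [3], [4]
  1-simplices (10): [0,1], [0,2], [0,3], [0,4], [1,2], [1,3], [1,4], [2,3], [2,4], [3,4]
  2-simplices (10): [0,1,2], [0,1,3], [0,1,4], [0,2,3], [0,2,4], [0,3,4], [1,2,3], [1,2,4], [1,3,4], [2,3,4]
  3-simplices (5): [0,1,2,3], [0,1,2,4], [0,1,3,4], [0,2,3,4], [1,2,3,4]

Hence C_0 ≅ Z^5, C_1 ≅ Z^10, C_2 ≅ Z^10, C_3 ≅ Z^5.

∂_1: C_1 → C_0 is given by ∂[p,q] = [q] − [p]. For instance
  ∂[0,1] = [1] − [0].
The 5×10 boundary matrix has rank 4 and Smith normal form diag(1,1,1,1).

Boundary ∂_2: C_2 → C_1 maps a triangle to the signed sum of its edges. For instance
  ∂[2,3,4] = [3,4] − [2,4] + [2,3],
  ∂[1,2,4] = [2,4] − [1,4] + [1,2].
The resulting 10×10 matrix has rank 6, and its Smith normal form has invariant factors (1,1,1,1,1,1).

∂_3: C_3 → C_2 sends each 3-simplex σ to the alternating sum Σ_i (−1)^i (σ with its i-th vertex removed). For instance
  ∂[1,2,3,4] = [2,3,4] − [1,3,4] + [1,2,4] − [1,2,3],
  ∂[0,1,2,3] = [1,2,3] − [0,2,3] + [0,1,3] − [0,1,2].
This gives a 10×5 integer matrix of rank 4; reducing to Smith normal form yields diagonal entries (1,1,1,1).

Computing H_k = (kernel of ∂_k) / (image of ∂_{k+1}):

  H_0: rank C_0 − rank ∂_1 = 5 − 4 = 1, and the invariant factors of ∂_1 are all 1, so H_0 = Z.
  H_1: rank ker ∂_1 − rank ∂_2 = (10 − 4) − 6 = 0, and the invariant factors of ∂_2 are all 1, so H_1 = 0.
  H_2: rank ker ∂_2 − rank ∂_3 = (10 − 6) − 4 = 0, and the invariant factors of ∂_3 are all 1, so H_2 = 0.
  H_3: rank ker ∂_3 − rank ∂_4 = (5 − 4) − 0 = 1, and there is no ∂_4, so H_3 = Z.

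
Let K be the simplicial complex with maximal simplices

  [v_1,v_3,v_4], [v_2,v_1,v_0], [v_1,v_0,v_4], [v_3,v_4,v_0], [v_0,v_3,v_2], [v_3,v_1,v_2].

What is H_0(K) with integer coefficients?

Fix the vertex order v_0 < v_1 < v_2 < v_3 < v_4 and write every simplex with vertices in increasing order. Then dim K = 2 and the simplices of K are:

  0-simplices (5): [v_0], [v_1], [v_2], [v_3], [v_4]
  1-simplices (9): [v_0,v_1], [v_0,v_2], [v_0,v_3], [v_0,v_4], [v_1,v_2], [v_1,v_3], [v_1,v_4], [v_2,v_3], [v_3,v_4]
  2-simplices (6): [v_0,v_1,v_2], [v_0,v_1,v_4], [v_0,v_2,v_3], [v_0,v_3,v_4], [v_1,v_2,v_3], [v_1,v_3,v_4]

Hence C_0 ≅ Z^5, C_1 ≅ Z^9, C_2 ≅ Z^6.

The boundary map ∂_1: C_1 → C_0 maps an edge to its endpoints' difference, ∂[p,q] = q − p.
As a 5×9 matrix over Z this has rank 4, with invariant factors (1,1,1,1).

The boundary map ∂_2: C_2 → C_1 acts by ∂[p,q,r] = [q,r] − [p,r] + [p,q]. For instance
  ∂[v_0,v_3,v_4] = [v_3,v_4] − [v_0,v_4] + [v_0,v_3],
  ∂[v_0,v_1,v_2] = [v_1,v_2] − [v_0,v_2] + [v_0,v_1].
This gives a 9×6 integer matrix of rank 5; reducing to Smith normal form yields diagonal entries (1,1,1,1,1).

Computing H_k = (kernel of ∂_k) / (image of ∂_{k+1}):

  H_0: rank C_0 − rank ∂_1 = 5 − 4 = 1, and the invariant factors of ∂_1 are all 1, so H_0 = Z.

H_0 ≅ Z.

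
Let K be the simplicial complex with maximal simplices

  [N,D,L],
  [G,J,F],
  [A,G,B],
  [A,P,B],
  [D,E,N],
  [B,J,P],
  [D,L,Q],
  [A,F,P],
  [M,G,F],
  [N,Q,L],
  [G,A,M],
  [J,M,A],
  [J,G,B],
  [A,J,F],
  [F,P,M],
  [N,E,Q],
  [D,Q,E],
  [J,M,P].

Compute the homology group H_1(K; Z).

H_1 ≅ Z/2Z.

We work with the vertex ordering A < B < D < E < F < G < J < L < M < N < P < Q. The simplices of K, each written with vertices in increasing order, are:

  0-simplices (12): A, B, D, E, F, G, J, L, M, N, P, Q
  1-simplices (27): AB, AF, AG, AJ, AM, AP, BG, BJ, BP, DE, DL, DN, DQ, EN, EQ, FG, FJ, FM, FP, GJ, GM, JM, JP, LN, LQ, MP, NQ
  2-simplices (18): ABG, ABP, AFJ, AFP, AGM, AJM, BGJ, BJP, DEN, DEQ, DLN, DLQ, ENQ, FGJ, FGM, FMP, JMP, LNQ

Hence C_0 ≅ Z^12, C_1 ≅ Z^27, C_2 ≅ Z^18.

The boundary map ∂_1: C_1 → C_0 maps an edge to its endpoints' difference, ∂[p,q] = q − p. For instance
  ∂EN = N − E.
This gives a 12×27 integer matrix of rank 10; reducing to Smith normal form yields diagonal entries (1,1,1,1,1,1,1,1,1,1).

∂_2: C_2 → C_1 sends each 2-simplex [p,q,r] to [q,r] − [p,r] + [p,q]. For instance
  ∂DLQ = LQ − DQ + DL,
  ∂DLN = LN − DN + DL.
The resulting 27×18 matrix has rank 17, and its Smith normal form has invariant factors (1,1,1,1,1,1,1,1,1,1,1,1,1,1,1,1,2).

From H_k ≅ ker(∂_k) / im(∂_{k+1}) we obtain:

  H_1: rank ker ∂_1 − rank ∂_2 = (27 − 10) − 17 = 0, and ∂_2 has invariant factor 2 > 1, so H_1 = Z/2Z.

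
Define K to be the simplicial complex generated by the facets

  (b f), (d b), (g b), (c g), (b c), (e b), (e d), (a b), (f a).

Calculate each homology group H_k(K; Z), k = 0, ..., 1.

H_0 ≅ Z,  H_1 ≅ Z^3.

We work with the vertex ordering a < b < c < d < e < f < g. The simplices of K, each written with vertices in increasing order, are:

  0-simplices (7): a, b, c, d, e, f, g
  1-simplices (9): ab, af, bc, bd, be, bf, bg, cg, de

giving chain groups C_0 ≅ Z^7, C_1 ≅ Z^9.

∂_1: C_1 → C_0 maps an edge to its endpoints' difference, ∂[p,q] = q − p. For instance
  ∂ab = b − a.
The 7×9 boundary matrix has rank 6 and Smith normal form diag(1,1,1,1,1,1).

Reading off H_k = ker ∂_k / im ∂_{k+1}:

  H_0: rank C_0 − rank ∂_1 = 7 − 6 = 1, and the invariant factors of ∂_1 are all 1, so H_0 = Z.
  H_1: rank ker ∂_1 − rank ∂_2 = (9 − 6) − 0 = 3, and there is no ∂_2, so H_1 = Z^3.

As a check, the Euler characteristic is 7 − 9 = -2, which agrees with 1 − 3 = -2.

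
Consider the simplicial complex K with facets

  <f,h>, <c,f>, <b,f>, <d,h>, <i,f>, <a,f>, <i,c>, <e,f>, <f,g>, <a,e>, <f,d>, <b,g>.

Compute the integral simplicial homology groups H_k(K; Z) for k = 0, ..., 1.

H_0 ≅ Z,  H_1 ≅ Z^4.

Order the vertices as a < b < c < d < e < f < g < h < i. Listing each simplex with vertices in this order, K has dimension 1 with simplices:

  0-simplices (9): a, b, c, d, e, f, g, h, i
  1-simplices (12): ae, af, bf, bg, cf, ci, df, dh, ef, fg, fh, fi

so the chain groups are C_0 ≅ Z^9, C_1 ≅ Z^12.

The boundary map ∂_1: C_1 → C_0 sends each edge [p,q] (with p < q) to q − p.
The resulting 9×12 matrix has rank 8, and its Smith normal form has invariant factors (1,1,1,1,1,1,1,1).

Computing H_k = (kernel of ∂_k) / (image of ∂_{k+1}):

  H_0: rank C_0 − rank ∂_1 = 9 − 8 = 1, and the invariant factors of ∂_1 are all 1, so H_0 = Z.
  H_1: rank ker ∂_1 − rank ∂_2 = (12 − 8) − 0 = 4, and there is no ∂_2, so H_1 = Z^4.

(K is a triangulation of a wedge of 4 circles.)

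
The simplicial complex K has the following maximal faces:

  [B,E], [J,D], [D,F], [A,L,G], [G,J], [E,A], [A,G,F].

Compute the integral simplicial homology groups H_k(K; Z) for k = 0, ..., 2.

K has 8 vertices, 10 edges, 2 triangles.
rank ∂_0 = 0, rank ∂_1 = 7 ⇒ b_0 = 8 − 0 − 7 = 1; all invariant factors of ∂_1 are 1 so no torsion. So H_0 ≅ Z.
rank ∂_1 = 7, rank ∂_2 = 2 ⇒ b_1 = 10 − 7 − 2 = 1; all invariant factors of ∂_2 are 1 so no torsion. So H_1 ≅ Z.
rank ∂_2 = 2, rank ∂_3 = 0 ⇒ b_2 = 2 − 2 − 0 = 0. So H_2 ≅ 0.

H_0 = Z,  H_1 = Z,  H_2 = 0.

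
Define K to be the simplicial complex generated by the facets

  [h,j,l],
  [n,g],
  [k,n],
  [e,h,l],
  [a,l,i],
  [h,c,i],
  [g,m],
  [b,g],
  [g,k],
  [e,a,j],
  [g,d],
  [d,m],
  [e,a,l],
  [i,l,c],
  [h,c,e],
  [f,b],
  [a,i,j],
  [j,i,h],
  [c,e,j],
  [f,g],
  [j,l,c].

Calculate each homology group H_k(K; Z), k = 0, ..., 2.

Take the total order a < b < c < d < e < f < g < h < i < j < k < l < m < n on the vertex set. Then K (dimension 2) consists of the simplices:

  0-simplices (14): a, b, c, d, e, f, g, h, i, j, k, l, m, n
  1-simplices (27): ae, ai, aj, al, bf, bg, ce, ch, ci, cj, cl, dg, dm, eh, ej, el, fg, gk, gm, gn, hi, hj, hl, ij, il, jl, kn
  2-simplices (12): aej, ael, aij, ail, ceh, cej, chi, cil, cjl, ehl, hij, hjl

Hence C_0 ≅ Z^14, C_1 ≅ Z^27, C_2 ≅ Z^12.

The boundary map ∂_1: C_1 → C_0 is given by ∂[p,q] = [q] − [p].
As a 14×27 matrix over Z this has rank 12, with invariant factors (1,1,1,1,1,1,1,1,1,1,1,1).

The boundary map ∂_2: C_2 → C_1 acts by ∂[p,q,r] = [q,r] − [p,r] + [p,q]. For instance
  ∂cjl = jl − cl + cj,
  ∂ael = el − al + ae.
This gives a 27×12 integer matrix of rank 12; reducing to Smith normal form yields diagonal entries (1,1,1,1,1,1,1,1,1,1,1,2).

Now H_k = ker ∂_k / im ∂_{k+1}, so:

  H_0: rank C_0 − rank ∂_1 = 14 − 12 = 2, and the invariant factors of ∂_1 are all 1, so H_0 ≅ Z^2.
  H_1: rank ker ∂_1 − rank ∂_2 = (27 − 12) − 12 = 3, and ∂_2 has invariant factor 2 > 1, so H_1 ≅ Z^3 ⊕ Z/2.
  H_2: rank ker ∂_2 − rank ∂_3 = (12 − 12) − 0 = 0, and there is no ∂_3, so H_2 ≅ 0.

H_0 = Z^2,  H_1 = Z^3 ⊕ Z/2,  H_2 = 0.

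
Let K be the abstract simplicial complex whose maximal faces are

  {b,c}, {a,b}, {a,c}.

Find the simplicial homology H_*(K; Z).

Order the vertices as a < b < c. Listing each simplex with vertices in this order, K has dimension 1 with simplices:

  0-simplices (3): a, b, c
  1-simplices (3): ab, ac, bc

so the chain groups are C_0 ≅ Z^3, C_1 ≅ Z^3.

The boundary map ∂_1: C_1 → C_0 maps an edge to its endpoints' difference, ∂[p,q] = q − p.
As a 3×3 matrix over Z this has rank 2, with invariant factors (1,1).

Reading off H_k = ker ∂_k / im ∂_{k+1}:

  H_0: rank C_0 − rank ∂_1 = 3 − 2 = 1, and the invariant factors of ∂_1 are all 1, so H_0 ≅ Z.
  H_1: rank ker ∂_1 − rank ∂_2 = (3 − 2) − 0 = 1, and there is no ∂_2, so H_1 ≅ Z.

As a check, the Euler characteristic is 3 − 3 = 0, which agrees with 1 − 1 = 0.
(K is a triangulation of the circle S^1.)

H_0 = Z,  H_1 = Z.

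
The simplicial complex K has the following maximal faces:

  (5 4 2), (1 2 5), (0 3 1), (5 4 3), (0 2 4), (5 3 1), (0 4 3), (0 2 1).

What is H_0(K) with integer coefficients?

H_0 ≅ Z.

Fix the vertex order 0 < 1 < 2 < 3 < 4 < 5 and write every simplex with vertices in increasing order. Then dim K = 2 and the simplices of K are:

  0-simplices (6): [0], [1], [2], [3], [4], [5]
  1-simplices (12): [0,1], [0,2], [0,3], [0,4], [1,2], [1,3], [1,5], [2,4], [2,5], [3,4], [3,5], [4,5]
  2-simplices (8): [0,1,2], [0,1,3], [0,2,4], [0,3,4], [1,2,5], [1,3,5], [2,4,5], [3,4,5]

so the chain groups are C_0 ≅ Z^6, C_1 ≅ Z^12, C_2 ≅ Z^8.

∂_1: C_1 → C_0 sends each edge [p,q] (with p < q) to q − p. For instance
  ∂[0,4] = [4] − [0].
The 6×12 boundary matrix has rank 5 and Smith normal form diag(1,1,1,1,1).

∂_2: C_2 → C_1 sends each 2-simplex [p,q,r] to [q,r] − [p,r] + [p,q]. For instance
  ∂[0,3,4] = [3,4] − [0,4] + [0,3],
  ∂[1,2,5] = [2,5] − [1,5] + [1,2].
As a 12×8 matrix over Z this has rank 7, with invariant factors (1,1,1,1,1,1,1).

From H_k ≅ ker(∂_k) / im(∂_{k+1}) we obtain:

  H_0: rank C_0 − rank ∂_1 = 6 − 5 = 1, and the invariant factors of ∂_1 are all 1, so H_0 ≅ Z.

(K is a triangulation of the 2-sphere S^2.)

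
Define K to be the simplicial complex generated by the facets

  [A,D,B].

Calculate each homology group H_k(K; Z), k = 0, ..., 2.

H_0 = Z,  H_1 = 0,  H_2 = 0.

Take the total order A < B < D on the vertex set. Then K (dimension 2) consists of the simplices:

  0-simplices (3): A, B, D
  1-simplices (3): AB, AD, BD
  2-simplices (1): ABD

so the chain groups are C_0 ≅ Z^3, C_1 ≅ Z^3, C_2 ≅ Z^1.

The boundary map ∂_1: C_1 → C_0 is given by ∂[p,q] = [q] − [p].
This gives a 3×3 integer matrix of rank 2; reducing to Smith normal form yields diagonal entries (1,1).

∂_2: C_2 → C_1 sends each 2-simplex [p,q,r] to [q,r] − [p,r] + [p,q]. For instance
  ∂ABD = BD − AD + AB.
As a 3×1 matrix over Z this has rank 1, with invariant factors (1).

Computing H_k = (kernel of ∂_k) / (image of ∂_{k+1}):

  H_0: rank C_0 − rank ∂_1 = 3 − 2 = 1, and the invariant factors of ∂_1 are all 1, so H_0 = Z.
  H_1: rank ker ∂_1 − rank ∂_2 = (3 − 2) − 1 = 0, and the invariant factors of ∂_2 are all 1, so H_1 = 0.
  H_2: rank ker ∂_2 − rank ∂_3 = (1 − 1) − 0 = 0, and there is no ∂_3, so H_2 = 0.

As a check, the Euler characteristic is 3 − 3 + 1 = 1, which agrees with 1 − 0 + 0 = 1.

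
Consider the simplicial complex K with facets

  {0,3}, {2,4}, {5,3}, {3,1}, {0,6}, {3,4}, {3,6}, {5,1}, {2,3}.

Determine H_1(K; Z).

Take the total order 0 < 1 < 2 < 3 < 4 < 5 < 6 on the vertex set. Then K (dimension 1) consists of the simplices:

  0-simplices (7): [0], [1], [2], [3], [4], [5], [6]
  1-simplices (9): [0,3], [0,6], [1,3], [1,5], [2,3], [2,4], [3,4], [3,5], [3,6]

giving chain groups C_0 ≅ Z^7, C_1 ≅ Z^9.

Boundary ∂_1: C_1 → C_0 maps an edge to its endpoints' difference, ∂[p,q] = q − p. For instance
  ∂[1,3] = [3] − [1].
The 7×9 boundary matrix has rank 6 and Smith normal form diag(1,1,1,1,1,1).

Now H_k = ker ∂_k / im ∂_{k+1}, so:

  H_1: rank ker ∂_1 − rank ∂_2 = (9 − 6) − 0 = 3, and there is no ∂_2, so H_1 ≅ Z^3.

H_1 = Z^3.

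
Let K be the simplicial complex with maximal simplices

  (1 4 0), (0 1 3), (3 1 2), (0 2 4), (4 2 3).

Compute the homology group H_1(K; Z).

We work with the vertex ordering 0 < 1 < 2 < 3 < 4. The simplices of K, each written with vertices in increasing order, are:

  0-simplices (5): [0], [1], [2], [3], [4]
  1-simplices (10): [0,1], [0,2], [0,3], [0,4], [1,2], [1,3], [1,4], [2,3], [2,4], [3,4]
  2-simplices (5): [0,1,3], [0,1,4], [0,2,4], [1,2,3], [2,3,4]

Hence C_0 ≅ Z^5, C_1 ≅ Z^10, C_2 ≅ Z^5.

Boundary ∂_1: C_1 → C_0 is given by ∂[p,q] = [q] − [p].
The resulting 5×10 matrix has rank 4, and its Smith normal form has invariant factors (1,1,1,1).

The boundary map ∂_2: C_2 → C_1 sends each 2-simplex [p,q,r] to [q,r] − [p,r] + [p,q]. For instance
  ∂[2,3,4] = [3,4] − [2,4] + [2,3],
  ∂[0,1,3] = [1,3] − [0,3] + [0,1].
The 10×5 boundary matrix has rank 5 and Smith normal form diag(1,1,1,1,1).

Now H_k = ker ∂_k / im ∂_{k+1}, so:

  H_1: rank ker ∂_1 − rank ∂_2 = (10 − 4) − 5 = 1, and the invariant factors of ∂_2 are all 1, so H_1 ≅ Z.

(K is a triangulation of the Möbius band.)

H_1 = Z.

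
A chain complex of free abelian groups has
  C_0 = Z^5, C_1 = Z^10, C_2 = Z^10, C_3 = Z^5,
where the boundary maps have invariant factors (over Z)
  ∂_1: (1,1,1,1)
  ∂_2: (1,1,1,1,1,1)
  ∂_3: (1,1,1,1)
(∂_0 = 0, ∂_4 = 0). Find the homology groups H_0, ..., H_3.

H_0 = Z,  H_1 = 0,  H_2 = 0,  H_3 = Z.

H_0: b_0 = 5 − 0 − 4 = 1; torsion from ∂_1 factors > 1: none. So H_0 = Z.
H_1: b_1 = 10 − 4 − 6 = 0; torsion from ∂_2 factors > 1: none. So H_1 = 0.
H_2: b_2 = 10 − 6 − 4 = 0; torsion from ∂_3 factors > 1: none. So H_2 = 0.
H_3: b_3 = 5 − 4 − 0 = 1; torsion from ∂_4 factors > 1: none. So H_3 = Z.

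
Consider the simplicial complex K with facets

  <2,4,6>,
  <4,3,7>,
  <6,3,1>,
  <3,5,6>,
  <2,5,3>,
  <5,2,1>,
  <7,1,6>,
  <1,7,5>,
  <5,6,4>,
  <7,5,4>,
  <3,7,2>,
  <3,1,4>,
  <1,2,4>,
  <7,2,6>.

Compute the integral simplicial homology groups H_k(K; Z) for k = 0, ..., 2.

H_0 = Z,  H_1 = Z^2,  H_2 = Z.

Take the total order 1 < 2 < 3 < 4 < 5 < 6 < 7 on the vertex set. Then K (dimension 2) consists of the simplices:

  0-simplices (7): [1], [2], [3], [4], [5], [6], [7]
  1-simplices (21): [1,2], [1,3], [1,4], [1,5], [1,6], [1,7], [2,3], [2,4], [2,5], [2,6], [2,7], [3,4], [3,5], [3,6], [3,7], [4,5], [4,6], [4,7], [5,6], [5,7], [6,7]
  2-simplices (14): [1,2,4], [1,2,5], [1,3,4], [1,3,6], [1,5,7], [1,6,7], [2,3,5], [2,3,7], [2,4,6], [2,6,7], [3,4,7], [3,5,6], [4,5,6], [4,5,7]

Hence C_0 ≅ Z^7, C_1 ≅ Z^21, C_2 ≅ Z^14.

Boundary ∂_1: C_1 → C_0 sends each edge [p,q] (with p < q) to q − p.
As a 7×21 matrix over Z this has rank 6, with invariant factors (1,1,1,1,1,1).

Boundary ∂_2: C_2 → C_1 sends each 2-simplex [p,q,r] to [q,r] − [p,r] + [p,q]. For instance
  ∂[2,6,7] = [6,7] − [2,7] + [2,6],
  ∂[4,5,7] = [5,7] − [4,7] + [4,5].
This gives a 21×14 integer matrix of rank 13; reducing to Smith normal form yields diagonal entries (1,1,1,1,1,1,1,1,1,1,1,1,1).

From H_k ≅ ker(∂_k) / im(∂_{k+1}) we obtain:

  H_0: rank C_0 − rank ∂_1 = 7 − 6 = 1, and the invariant factors of ∂_1 are all 1, so H_0 ≅ Z.
  H_1: rank ker ∂_1 − rank ∂_2 = (21 − 6) − 13 = 2, and the invariant factors of ∂_2 are all 1, so H_1 ≅ Z^2.
  H_2: rank ker ∂_2 − rank ∂_3 = (14 − 13) − 0 = 1, and there is no ∂_3, so H_2 ≅ Z.

As a check, the Euler characteristic is 7 − 21 + 14 = 0, which agrees with 1 − 2 + 1 = 0.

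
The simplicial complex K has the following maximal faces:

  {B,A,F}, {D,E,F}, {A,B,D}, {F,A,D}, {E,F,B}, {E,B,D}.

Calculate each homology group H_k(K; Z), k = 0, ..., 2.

We work with the vertex ordering A < B < D < E < F. The simplices of K, each written with vertices in increasing order, are:

  0-simplices (5): A, B, D, E, F
  1-simplices (9): AB, AD, AF, BD, BE, BF, DE, DF, EF
  2-simplices (6): ABD, ABF, ADF, BDE, BEF, DEF

giving chain groups C_0 ≅ Z^5, C_1 ≅ Z^9, C_2 ≅ Z^6.

Boundary ∂_1: C_1 → C_0 sends each edge [p,q] (with p < q) to q − p.
The resulting 5×9 matrix has rank 4, and its Smith normal form has invariant factors (1,1,1,1).

∂_2: C_2 → C_1 maps a triangle to the signed sum of its edges. For instance
  ∂DEF = EF − DF + DE,
  ∂ADF = DF − AF + AD.
The resulting 9×6 matrix has rank 5, and its Smith normal form has invariant factors (1,1,1,1,1).

Reading off H_k = ker ∂_k / im ∂_{k+1}:

  H_0: rank C_0 − rank ∂_1 = 5 − 4 = 1, and the invariant factors of ∂_1 are all 1, so H_0 = Z.
  H_1: rank ker ∂_1 − rank ∂_2 = (9 − 4) − 5 = 0, and the invariant factors of ∂_2 are all 1, so H_1 = 0.
  H_2: rank ker ∂_2 − rank ∂_3 = (6 − 5) − 0 = 1, and there is no ∂_3, so H_2 = Z.

H_0 ≅ Z,  H_1 = 0,  H_2 ≅ Z.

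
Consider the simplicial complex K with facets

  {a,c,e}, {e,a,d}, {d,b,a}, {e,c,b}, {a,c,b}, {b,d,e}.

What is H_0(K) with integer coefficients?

H_0 = Z.

We work with the vertex ordering a < b < c < d < e. The simplices of K, each written with vertices in increasing order, are:

  0-simplices (5): a, b, c, d, e
  1-simplices (9): ab, ac, ad, ae, bc, bd, be, ce, de
  2-simplices (6): abc, abd, ace, ade, bce, bde

Hence C_0 ≅ Z^5, C_1 ≅ Z^9, C_2 ≅ Z^6.

The boundary map ∂_1: C_1 → C_0 sends each edge [p,q] (with p < q) to q − p.
This gives a 5×9 integer matrix of rank 4; reducing to Smith normal form yields diagonal entries (1,1,1,1).

The boundary map ∂_2: C_2 → C_1 maps a triangle to the signed sum of its edges. For instance
  ∂ade = de − ae + ad,
  ∂abd = bd − ad + ab.
This gives a 9×6 integer matrix of rank 5; reducing to Smith normal form yields diagonal entries (1,1,1,1,1).

From H_k ≅ ker(∂_k) / im(∂_{k+1}) we obtain:

  H_0: rank C_0 − rank ∂_1 = 5 − 4 = 1, and the invariant factors of ∂_1 are all 1, so H_0 = Z.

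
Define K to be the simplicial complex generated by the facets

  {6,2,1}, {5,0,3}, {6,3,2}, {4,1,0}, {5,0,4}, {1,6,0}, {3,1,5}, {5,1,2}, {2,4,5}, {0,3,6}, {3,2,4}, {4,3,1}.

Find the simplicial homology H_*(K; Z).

We work with the vertex ordering 0 < 1 < 2 < 3 < 4 < 5 < 6. The simplices of K, each written with vertices in increasing order, are:

  0-simplices (7): [0], [1], [2], [3], [4], [5], [6]
  1-simplices (18): [0,1], [0,3], [0,4], [0,5], [0,6], [1,2], [1,3], [1,4], [1,5], [1,6], [2,3], [2,4], [2,5], [2,6], [3,4], [3,5], [3,6], [4,5]
  2-simplices (12): [0,1,4], [0,1,6], [0,3,5], [0,3,6], [0,4,5], [1,2,5], [1,2,6], [1,3,4], [1,3,5], [2,3,4], [2,3,6], [2,4,5]

so the chain groups are C_0 ≅ Z^7, C_1 ≅ Z^18, C_2 ≅ Z^12.

The boundary map ∂_1: C_1 → C_0 is given by ∂[p,q] = [q] − [p]. For instance
  ∂[1,3] = [3] − [1].
The 7×18 boundary matrix has rank 6 and Smith normal form diag(1,1,1,1,1,1).

Boundary ∂_2: C_2 → C_1 sends each 2-simplex [p,q,r] to [q,r] − [p,r] + [p,q]. For instance
  ∂[0,4,5] = [4,5] − [0,5] + [0,4],
  ∂[2,4,5] = [4,5] − [2,5] + [2,4].
This gives a 18×12 integer matrix of rank 12; reducing to Smith normal form yields diagonal entries (1,1,1,1,1,1,1,1,1,1,1,2).

Now H_k = ker ∂_k / im ∂_{k+1}, so:

  H_0: rank C_0 − rank ∂_1 = 7 − 6 = 1, and the invariant factors of ∂_1 are all 1, so H_0 ≅ Z.
  H_1: rank ker ∂_1 − rank ∂_2 = (18 − 6) − 12 = 0, and ∂_2 has invariant factor 2 > 1, so H_1 ≅ Z_2.
  H_2: rank ker ∂_2 − rank ∂_3 = (12 − 12) − 0 = 0, and there is no ∂_3, so H_2 ≅ 0.

(K is a triangulation of the real projective plane RP^2.)

H_0 = Z,  H_1 = Z_2,  H_2 = 0.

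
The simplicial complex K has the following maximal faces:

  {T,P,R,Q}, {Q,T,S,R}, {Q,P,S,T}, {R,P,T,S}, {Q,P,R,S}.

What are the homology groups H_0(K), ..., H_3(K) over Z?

Fix the vertex order P < Q < R < S < T and write every simplex with vertices in increasing order. Then dim K = 3 and the simplices of K are:

  0-simplices (5): P, Q, R, S, T
  1-simplices (10): PQ, PR, PS, PT, QR, QS, QT, RS, RT, ST
  2-simplices (10): PQR, PQS, PQT, PRS, PRT, PST, QRS, QRT, QST, RST
  3-simplices (5): PQRS, PQRT, PQST, PRST, QRST

so the chain groups are C_0 ≅ Z^5, C_1 ≅ Z^10, C_2 ≅ Z^10, C_3 ≅ Z^5.

∂_1: C_1 → C_0 sends each edge [p,q] (with p < q) to q − p. For instance
  ∂RS = S − R.
This gives a 5×10 integer matrix of rank 4; reducing to Smith normal form yields diagonal entries (1,1,1,1).

∂_2: C_2 → C_1 acts by ∂[p,q,r] = [q,r] − [p,r] + [p,q]. For instance
  ∂PQR = QR − PR + PQ,
  ∂QST = ST − QT + QS.
The 10×10 boundary matrix has rank 6 and Smith normal form diag(1,1,1,1,1,1).

Boundary ∂_3: C_3 → C_2 sends each 3-simplex σ to the alternating sum Σ_i (−1)^i (σ with its i-th vertex removed). For instance
  ∂PQRT = QRT − PRT + PQT − PQR,
  ∂QRST = RST − QST + QRT − QRS.
As a 10×5 matrix over Z this has rank 4, with invariant factors (1,1,1,1).

Computing H_k = (kernel of ∂_k) / (image of ∂_{k+1}):

  H_0: rank C_0 − rank ∂_1 = 5 − 4 = 1, and the invariant factors of ∂_1 are all 1, so H_0 ≅ Z.
  H_1: rank ker ∂_1 − rank ∂_2 = (10 − 4) − 6 = 0, and the invariant factors of ∂_2 are all 1, so H_1 ≅ 0.
  H_2: rank ker ∂_2 − rank ∂_3 = (10 − 6) − 4 = 0, and the invariant factors of ∂_3 are all 1, so H_2 ≅ 0.
  H_3: rank ker ∂_3 − rank ∂_4 = (5 − 4) − 0 = 1, and there is no ∂_4, so H_3 ≅ Z.

H_0 = Z,  H_1 = 0,  H_2 = 0,  H_3 = Z.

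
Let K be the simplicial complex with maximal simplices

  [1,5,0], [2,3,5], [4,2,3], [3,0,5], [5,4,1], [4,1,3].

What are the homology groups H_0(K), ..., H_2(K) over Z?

Take the total order 0 < 1 < 2 < 3 < 4 < 5 on the vertex set. Then K (dimension 2) consists of the simplices:

  0-simplices (6): [0], [1], [2], [3], [4], [5]
  1-simplices (12): [0,1], [0,3], [0,5], [1,3], [1,4], [1,5], [2,3], [2,4], [2,5], [3,4], [3,5], [4,5]
  2-simplices (6): [0,1,5], [0,3,5], [1,3,4], [1,4,5], [2,3,4], [2,3,5]

Hence C_0 ≅ Z^6, C_1 ≅ Z^12, C_2 ≅ Z^6.

The boundary map ∂_1: C_1 → C_0 is given by ∂[p,q] = [q] − [p]. For instance
  ∂[1,5] = [5] − [1].
The 6×12 boundary matrix has rank 5 and Smith normal form diag(1,1,1,1,1).

The boundary map ∂_2: C_2 → C_1 sends each 2-simplex [p,q,r] to [q,r] − [p,r] + [p,q]. For instance
  ∂[1,3,4] = [3,4] − [1,4] + [1,3],
  ∂[2,3,4] = [3,4] − [2,4] + [2,3].
As a 12×6 matrix over Z this has rank 6, with invariant factors (1,1,1,1,1,1).

Computing H_k = (kernel of ∂_k) / (image of ∂_{k+1}):

  H_0: rank C_0 − rank ∂_1 = 6 − 5 = 1, and the invariant factors of ∂_1 are all 1, so H_0 ≅ Z.
  H_1: rank ker ∂_1 − rank ∂_2 = (12 − 5) − 6 = 1, and the invariant factors of ∂_2 are all 1, so H_1 ≅ Z.
  H_2: rank ker ∂_2 − rank ∂_3 = (6 − 6) − 0 = 0, and there is no ∂_3, so H_2 ≅ 0.

H_0 ≅ Z,  H_1 ≅ Z,  H_2 = 0.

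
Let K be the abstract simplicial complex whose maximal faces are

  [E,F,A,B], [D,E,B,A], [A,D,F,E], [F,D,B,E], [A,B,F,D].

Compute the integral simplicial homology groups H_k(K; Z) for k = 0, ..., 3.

We work with the vertex ordering A < B < D < E < F. The simplices of K, each written with vertices in increasing order, are:

  0-simplices (5): A, B, D, E, F
  1-simplices (10): AB, AD, AE, AF, BD, BE, BF, DE, DF, EF
  2-simplices (10): ABD, ABE, ABF, ADE, ADF, AEF, BDE, BDF, BEF, DEF
  3-simplices (5): ABDE, ABDF, ABEF, ADEF, BDEF

Hence C_0 ≅ Z^5, C_1 ≅ Z^10, C_2 ≅ Z^10, C_3 ≅ Z^5.

∂_1: C_1 → C_0 is given by ∂[p,q] = [q] − [p].
The resulting 5×10 matrix has rank 4, and its Smith normal form has invariant factors (1,1,1,1).

The boundary map ∂_2: C_2 → C_1 maps a triangle to the signed sum of its edges. For instance
  ∂ABD = BD − AD + AB,
  ∂ADE = DE − AE + AD.
The 10×10 boundary matrix has rank 6 and Smith normal form diag(1,1,1,1,1,1).

Boundary ∂_3: C_3 → C_2 sends each 3-simplex σ to the alternating sum Σ_i (−1)^i (σ with its i-th vertex removed). For instance
  ∂ABDE = BDE − ADE + ABE − ABD,
  ∂BDEF = DEF − BEF + BDF − BDE.
The resulting 10×5 matrix has rank 4, and its Smith normal form has invariant factors (1,1,1,1).

From H_k ≅ ker(∂_k) / im(∂_{k+1}) we obtain:

  H_0: rank C_0 − rank ∂_1 = 5 − 4 = 1, and the invariant factors of ∂_1 are all 1, so H_0 ≅ Z.
  H_1: rank ker ∂_1 − rank ∂_2 = (10 − 4) − 6 = 0, and the invariant factors of ∂_2 are all 1, so H_1 ≅ 0.
  H_2: rank ker ∂_2 − rank ∂_3 = (10 − 6) − 4 = 0, and the invariant factors of ∂_3 are all 1, so H_2 ≅ 0.
  H_3: rank ker ∂_3 − rank ∂_4 = (5 − 4) − 0 = 1, and there is no ∂_4, so H_3 ≅ Z.

As a check, the Euler characteristic is 5 − 10 + 10 − 5 = 0, which agrees with 1 − 0 + 0 − 1 = 0.
(K is a triangulation of the 3-sphere S^3.)

H_0 = Z,  H_1 = 0,  H_2 = 0,  H_3 = Z.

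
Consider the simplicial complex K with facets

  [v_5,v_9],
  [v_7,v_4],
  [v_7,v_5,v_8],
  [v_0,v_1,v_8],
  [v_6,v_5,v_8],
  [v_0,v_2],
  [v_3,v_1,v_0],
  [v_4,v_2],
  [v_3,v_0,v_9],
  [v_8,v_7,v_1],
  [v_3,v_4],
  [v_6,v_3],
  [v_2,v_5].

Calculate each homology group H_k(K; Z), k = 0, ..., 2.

H_0 ≅ Z,  H_1 ≅ Z^5,  H_2 = 0.

Fix the vertex order v_0 < v_1 < v_2 < v_3 < v_4 < v_5 < v_6 < v_7 < v_8 < v_9 and write every simplex with vertices in increasing order. Then dim K = 2 and the simplices of K are:

  0-simplices (10): [v_0], [v_1], [v_2], [v_3], [v_4], [v_5], [v_6], [v_7], [v_8], [v_9]
  1-simplices (20): (20 of them)
  2-simplices (6): [v_0,v_1,v_3], [v_0,v_1,v_8], [v_0,v_3,v_9], [v_1,v_7,v_8], [v_5,v_6,v_8], [v_5,v_7,v_8]

Hence C_0 ≅ Z^10, C_1 ≅ Z^20, C_2 ≅ Z^6.

Boundary ∂_1: C_1 → C_0 sends each edge [p,q] (with p < q) to q − p. For instance
  ∂[v_5,v_7] = [v_7] − [v_5].
As a 10×20 matrix over Z this has rank 9, with invariant factors (1,1,1,1,1,1,1,1,1).

Boundary ∂_2: C_2 → C_1 acts by ∂[p,q,r] = [q,r] − [p,r] + [p,q]. For instance
  ∂[v_5,v_7,v_8] = [v_7,v_8] − [v_5,v_8] + [v_5,v_7],
  ∂[v_0,v_3,v_9] = [v_3,v_9] − [v_0,v_9] + [v_0,v_3].
The 20×6 boundary matrix has rank 6 and Smith normal form diag(1,1,1,1,1,1).

Computing H_k = (kernel of ∂_k) / (image of ∂_{k+1}):

  H_0: rank C_0 − rank ∂_1 = 10 − 9 = 1, and the invariant factors of ∂_1 are all 1, so H_0 = Z.
  H_1: rank ker ∂_1 − rank ∂_2 = (20 − 9) − 6 = 5, and the invariant factors of ∂_2 are all 1, so H_1 = Z^5.
  H_2: rank ker ∂_2 − rank ∂_3 = (6 − 6) − 0 = 0, and there is no ∂_3, so H_2 = 0.

As a check, the Euler characteristic is 10 − 20 + 6 = -4, which agrees with 1 − 5 + 0 = -4.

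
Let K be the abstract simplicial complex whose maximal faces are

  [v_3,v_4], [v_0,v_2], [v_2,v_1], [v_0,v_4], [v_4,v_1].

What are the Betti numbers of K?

Take the total order v_0 < v_1 < v_2 < v_3 < v_4 on the vertex set. Then K (dimension 1) consists of the simplices:

  0-simplices (5): [v_0], [v_1], [v_2], [v_3], [v_4]
  1-simplices (5): [v_0,v_2], [v_0,v_4], [v_1,v_2], [v_1,v_4], [v_3,v_4]

giving chain groups C_0 ≅ Z^5, C_1 ≅ Z^5.

Boundary ∂_1: C_1 → C_0 sends each edge [p,q] (with p < q) to q − p. For instance
  ∂[v_0,v_4] = [v_4] − [v_0].
The resulting 5×5 matrix has rank 4, and its Smith normal form has invariant factors (1,1,1,1).

Now H_k = ker ∂_k / im ∂_{k+1}, so:

  H_0: rank C_0 − rank ∂_1 = 5 − 4 = 1, and the invariant factors of ∂_1 are all 1, so H_0 = Z.
  H_1: rank ker ∂_1 − rank ∂_2 = (5 − 4) − 0 = 1, and there is no ∂_2, so H_1 = Z.

As a check, the Euler characteristic is 5 − 5 = 0, which agrees with 1 − 1 = 0.

Hence the Betti numbers are b_0 = 1, b_1 = 1.

b_0 = 1, b_1 = 1.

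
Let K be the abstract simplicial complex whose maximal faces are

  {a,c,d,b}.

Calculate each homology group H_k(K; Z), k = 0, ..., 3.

H_0 ≅ Z,  H_1 = 0,  H_2 = 0,  H_3 = 0.

K has 4 vertices, 6 edges, 4 triangles, 1 3-simplex.
rank ∂_0 = 0, rank ∂_1 = 3 ⇒ b_0 = 4 − 0 − 3 = 1; all invariant factors of ∂_1 are 1 so no torsion. So H_0 ≅ Z.
rank ∂_1 = 3, rank ∂_2 = 3 ⇒ b_1 = 6 − 3 − 3 = 0; all invariant factors of ∂_2 are 1 so no torsion. So H_1 ≅ 0.
rank ∂_2 = 3, rank ∂_3 = 1 ⇒ b_2 = 4 − 3 − 1 = 0; all invariant factors of ∂_3 are 1 so no torsion. So H_2 ≅ 0.
rank ∂_3 = 1, rank ∂_4 = 0 ⇒ b_3 = 1 − 1 − 0 = 0. So H_3 ≅ 0.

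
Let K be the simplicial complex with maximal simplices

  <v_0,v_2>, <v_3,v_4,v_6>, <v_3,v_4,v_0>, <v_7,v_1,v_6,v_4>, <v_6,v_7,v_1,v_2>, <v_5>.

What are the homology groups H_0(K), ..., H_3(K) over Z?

Take the total order v_0 < v_1 < v_2 < v_3 < v_4 < v_5 < v_6 < v_7 on the vertex set. Then K (dimension 3) consists of the simplices:

  0-simplices (8): [v_0], [v_1], [v_2], [v_3], [v_4], [v_5], [v_6], [v_7]
  1-simplices (14): [v_0,v_2], [v_0,v_3], [v_0,v_4], [v_1,v_2], [v_1,v_4], [v_1,v_6], [v_1,v_7], [v_2,v_6], [v_2,v_7], [v_3,v_4], [v_3,v_6], [v_4,v_6], [v_4,v_7], [v_6,v_7]
  2-simplices (9): [v_0,v_3,v_4], [v_1,v_2,v_6], [v_1,v_2,v_7], [v_1,v_4,v_6], [v_1,v_4,v_7], [v_1,v_6,v_7], [v_2,v_6,v_7], [v_3,v_4,v_6], [v_4,v_6,v_7]
  3-simplices (2): [v_1,v_2,v_6,v_7], [v_1,v_4,v_6,v_7]

giving chain groups C_0 ≅ Z^8, C_1 ≅ Z^14, C_2 ≅ Z^9, C_3 ≅ Z^2.

∂_1: C_1 → C_0 is given by ∂[p,q] = [q] − [p]. For instance
  ∂[v_1,v_7] = [v_7] − [v_1].
The resulting 8×14 matrix has rank 6, and its Smith normal form has invariant factors (1,1,1,1,1,1).

∂_2: C_2 → C_1 maps a triangle to the signed sum of its edges. For instance
  ∂[v_4,v_6,v_7] = [v_6,v_7] − [v_4,v_7] + [v_4,v_6],
  ∂[v_1,v_6,v_7] = [v_6,v_7] − [v_1,v_7] + [v_1,v_6].
The 14×9 boundary matrix has rank 7 and Smith normal form diag(1,1,1,1,1,1,1).

Boundary ∂_3: C_3 → C_2 sends each 3-simplex σ to the alternating sum Σ_i (−1)^i (σ with its i-th vertex removed). For instance
  ∂[v_1,v_2,v_6,v_7] = [v_2,v_6,v_7] − [v_1,v_6,v_7] + [v_1,v_2,v_7] − [v_1,v_2,v_6],
  ∂[v_1,v_4,v_6,v_7] = [v_4,v_6,v_7] − [v_1,v_6,v_7] + [v_1,v_4,v_7] − [v_1,v_4,v_6].
This gives a 9×2 integer matrix of rank 2; reducing to Smith normal form yields diagonal entries (1,1).

Reading off H_k = ker ∂_k / im ∂_{k+1}:

  H_0: rank C_0 − rank ∂_1 = 8 − 6 = 2, and the invariant factors of ∂_1 are all 1, so H_0 ≅ Z^2.
  H_1: rank ker ∂_1 − rank ∂_2 = (14 − 6) − 7 = 1, and the invariant factors of ∂_2 are all 1, so H_1 ≅ Z.
  H_2: rank ker ∂_2 − rank ∂_3 = (9 − 7) − 2 = 0, and the invariant factors of ∂_3 are all 1, so H_2 ≅ 0.
  H_3: rank ker ∂_3 − rank ∂_4 = (2 − 2) − 0 = 0, and there is no ∂_4, so H_3 ≅ 0.

H_0 ≅ Z^2,  H_1 ≅ Z,  H_2 = 0,  H_3 = 0.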